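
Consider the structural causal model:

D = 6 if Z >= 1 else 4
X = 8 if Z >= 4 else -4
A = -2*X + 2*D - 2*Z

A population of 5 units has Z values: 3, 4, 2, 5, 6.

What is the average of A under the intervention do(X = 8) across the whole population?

-12

The intervention sets X=8 in all 5 units regardless of Z. Recomputing A per unit gives -10, -12, -8, -14, -16; average -12.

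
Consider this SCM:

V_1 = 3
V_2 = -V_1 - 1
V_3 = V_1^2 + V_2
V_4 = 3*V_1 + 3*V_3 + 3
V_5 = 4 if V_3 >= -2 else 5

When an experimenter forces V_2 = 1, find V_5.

4

do(V_2=1) replaces the equation V_2 = -V_1 - 1 with the constant V_2 = 1.
V_3 = V_1^2 + V_2  [with V_1=3, V_2=1]  = 10
V_5 = 4 if V_3 >= -2 else 5  [with V_3=10]  = 4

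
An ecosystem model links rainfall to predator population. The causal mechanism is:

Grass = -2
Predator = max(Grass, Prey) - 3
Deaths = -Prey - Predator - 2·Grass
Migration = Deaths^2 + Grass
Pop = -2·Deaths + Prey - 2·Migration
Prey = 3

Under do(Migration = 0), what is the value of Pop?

The intervention breaks the incoming arrows to Migration: Migration = Deaths^2 + Grass no longer applies, and Migration = 0.
Predator = max(Grass, Prey) - 3  [with Grass=-2, Prey=3]  = 0
Deaths = -Prey - Predator - 2·Grass  [with Prey=3, Predator=0, Grass=-2]  = 1
Pop = -2·Deaths + Prey - 2·Migration  [with Deaths=1, Prey=3, Migration=0]  = 1

1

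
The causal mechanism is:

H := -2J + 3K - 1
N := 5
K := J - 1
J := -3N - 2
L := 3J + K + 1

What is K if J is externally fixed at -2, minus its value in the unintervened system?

15

The intervention breaks the incoming arrows to J: J := -3N - 2 no longer applies, and J = -2.
K = J - 1  [with J=-2]  = -3
Without intervention: J = -3N - 2  [with N=5]  = -17; K = J - 1  [with J=-17]  = -18.
Change = -3 − (-18) = 15.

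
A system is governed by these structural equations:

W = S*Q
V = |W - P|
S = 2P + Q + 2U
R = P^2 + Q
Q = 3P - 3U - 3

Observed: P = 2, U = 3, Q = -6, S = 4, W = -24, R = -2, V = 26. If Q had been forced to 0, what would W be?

do(Q=0) replaces the equation Q = 3P - 3U - 3 with the constant Q = 0.
S = 2P + Q + 2U  [with P=2, Q=0, U=3]  = 10
W = S*Q  [with S=10, Q=0]  = 0

0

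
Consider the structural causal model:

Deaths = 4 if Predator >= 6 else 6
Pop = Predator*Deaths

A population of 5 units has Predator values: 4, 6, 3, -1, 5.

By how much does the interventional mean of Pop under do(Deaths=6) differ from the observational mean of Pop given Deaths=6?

3.9

Every unit gets Deaths=6 under the intervention. Pop values become 24, 36, 18, -6, 30; E[Pop|do(Deaths=6)] = 20.4.
Observing Deaths=6 restricts to units where Deaths's equation naturally yields 6: Predator ∈ {4, 3, -1, 5}. In that subpopulation Pop = 24, 18, -6, 30, mean 16.5.
Difference = 20.4 − 16.5 = 3.9.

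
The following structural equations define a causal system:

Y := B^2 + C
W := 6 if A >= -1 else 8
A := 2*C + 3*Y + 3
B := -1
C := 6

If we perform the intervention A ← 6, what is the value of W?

Intervening sets A = 6 and removes its equation (A := 2*C + 3*Y + 3).
W = 6 if A >= -1 else 8  [with A=6]  = 6

6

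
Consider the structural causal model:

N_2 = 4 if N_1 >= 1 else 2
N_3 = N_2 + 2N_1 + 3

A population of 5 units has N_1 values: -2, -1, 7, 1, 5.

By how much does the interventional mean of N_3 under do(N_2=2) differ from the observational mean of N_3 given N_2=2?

The intervention sets N_2=2 in all 5 units regardless of N_1. Recomputing N_3 per unit gives 1, 3, 19, 7, 15; average 9.
Conditioning on N_2=2 selects the 2 unit(s) with N_1 ∈ {-2, -1}. Their N_3 values: 1, 3. Mean = 2.
Difference = 9 − 2 = 7.

7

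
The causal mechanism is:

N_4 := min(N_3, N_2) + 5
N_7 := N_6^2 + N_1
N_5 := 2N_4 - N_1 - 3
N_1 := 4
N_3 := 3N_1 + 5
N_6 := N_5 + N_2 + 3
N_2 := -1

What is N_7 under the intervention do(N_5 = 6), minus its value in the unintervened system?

Under do(N_5=6), the mechanism N_5 := 2N_4 - N_1 - 3 is discarded; N_5 is fixed at 6.
N_6 = N_5 + N_2 + 3  [with N_5=6, N_2=-1]  = 8
N_7 = N_6^2 + N_1  [with N_6=8, N_1=4]  = 68
Without intervention: N_3 = 3N_1 + 5  [with N_1=4]  = 17; N_4 = min(N_3, N_2) + 5  [with N_3=17, N_2=-1]  = 4; N_5 = 2N_4 - N_1 - 3  [with N_4=4, N_1=4]  = 1; N_6 = N_5 + N_2 + 3  [with N_5=1, N_2=-1]  = 3; N_7 = N_6^2 + N_1  [with N_6=3, N_1=4]  = 13.
Change = 68 − 13 = 55.

55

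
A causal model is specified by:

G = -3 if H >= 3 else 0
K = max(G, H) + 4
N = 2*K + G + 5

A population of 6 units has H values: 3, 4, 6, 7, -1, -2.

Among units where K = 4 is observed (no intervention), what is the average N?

Observing K=4 restricts to units where K's equation naturally yields 4: H ∈ {-1, -2}. In that subpopulation N = 13, 13, mean 13.

13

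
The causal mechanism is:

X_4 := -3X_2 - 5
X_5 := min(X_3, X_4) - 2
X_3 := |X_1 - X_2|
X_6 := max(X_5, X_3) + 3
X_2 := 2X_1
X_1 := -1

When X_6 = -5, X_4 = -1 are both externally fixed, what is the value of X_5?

-3

Setting X_6 = -5, X_4 = -1 by intervention discards those variables' equations.
X_2 = 2X_1  [with X_1=-1]  = -2
X_3 = |X_1 - X_2|  [with X_1=-1, X_2=-2]  = 1
X_5 = min(X_3, X_4) - 2  [with X_3=1, X_4=-1]  = -3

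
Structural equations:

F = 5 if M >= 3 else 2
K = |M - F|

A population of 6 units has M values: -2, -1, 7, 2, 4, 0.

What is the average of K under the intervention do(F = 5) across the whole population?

4

Under do(F=5), F's equation is replaced by F=5 for every unit. Per-unit K: 7, 6, 2, 3, 1, 5. Mean = 4.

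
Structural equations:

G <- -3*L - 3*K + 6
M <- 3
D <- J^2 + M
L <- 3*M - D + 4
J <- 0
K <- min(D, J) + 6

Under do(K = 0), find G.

-24

The intervention breaks the incoming arrows to K: K <- min(D, J) + 6 no longer applies, and K = 0.
D = J^2 + M  [with J=0, M=3]  = 3
L = 3*M - D + 4  [with M=3, D=3]  = 10
G = -3*L - 3*K + 6  [with L=10, K=0]  = -24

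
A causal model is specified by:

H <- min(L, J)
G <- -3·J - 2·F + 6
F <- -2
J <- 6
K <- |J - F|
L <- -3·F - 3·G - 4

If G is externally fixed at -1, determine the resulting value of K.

The intervention breaks the incoming arrows to G: G <- -3·J - 2·F + 6 no longer applies, and G = -1.
No directed path runs from G to K, so K keeps its natural value.
K = |J - F|  [with J=6, F=-2]  = 8

8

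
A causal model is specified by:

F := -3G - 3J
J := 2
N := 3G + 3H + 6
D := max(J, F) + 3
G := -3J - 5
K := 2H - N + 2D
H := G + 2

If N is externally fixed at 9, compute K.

33

Intervening sets N = 9 and removes its equation (N := 3G + 3H + 6).
G = -3J - 5  [with J=2]  = -11
F = -3G - 3J  [with G=-11, J=2]  = 27
D = max(J, F) + 3  [with J=2, F=27]  = 30
H = G + 2  [with G=-11]  = -9
K = 2H - N + 2D  [with H=-9, N=9, D=30]  = 33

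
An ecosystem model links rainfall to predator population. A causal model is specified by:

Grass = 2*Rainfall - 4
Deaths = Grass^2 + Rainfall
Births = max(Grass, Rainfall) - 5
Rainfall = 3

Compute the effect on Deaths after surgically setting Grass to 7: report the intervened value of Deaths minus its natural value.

Under do(Grass=7), the mechanism Grass = 2*Rainfall - 4 is discarded; Grass is fixed at 7.
Deaths = Grass^2 + Rainfall  [with Grass=7, Rainfall=3]  = 52
Without intervention: Grass = 2*Rainfall - 4  [with Rainfall=3]  = 2; Deaths = Grass^2 + Rainfall  [with Grass=2, Rainfall=3]  = 7.
Change = 52 − 7 = 45.

45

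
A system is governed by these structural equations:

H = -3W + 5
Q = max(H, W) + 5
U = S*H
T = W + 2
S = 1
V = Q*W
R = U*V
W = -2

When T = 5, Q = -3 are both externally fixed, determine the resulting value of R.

The joint intervention fixes T = 5, Q = -3, removing each variable's own equation.
H = -3W + 5  [with W=-2]  = 11
U = S*H  [with S=1, H=11]  = 11
V = Q*W  [with Q=-3, W=-2]  = 6
R = U*V  [with U=11, V=6]  = 66

66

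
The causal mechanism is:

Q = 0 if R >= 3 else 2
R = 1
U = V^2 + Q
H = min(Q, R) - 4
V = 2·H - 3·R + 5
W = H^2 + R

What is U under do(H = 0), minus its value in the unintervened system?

-12

do(H=0) replaces the equation H = min(Q, R) - 4 with the constant H = 0.
Q = 0 if R >= 3 else 2  [with R=1]  = 2
V = 2·H - 3·R + 5  [with H=0, R=1]  = 2
U = V^2 + Q  [with V=2, Q=2]  = 6
Without intervention: Q = 0 if R >= 3 else 2  [with R=1]  = 2; H = min(Q, R) - 4  [with Q=2, R=1]  = -3; V = 2·H - 3·R + 5  [with H=-3, R=1]  = -4; U = V^2 + Q  [with V=-4, Q=2]  = 18.
Change = 6 − 18 = -12.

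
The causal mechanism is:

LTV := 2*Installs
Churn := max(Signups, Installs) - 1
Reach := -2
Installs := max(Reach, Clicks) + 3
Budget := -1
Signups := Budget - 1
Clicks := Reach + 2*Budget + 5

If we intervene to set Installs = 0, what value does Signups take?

-2

Intervening sets Installs = 0 and removes its equation (Installs := max(Reach, Clicks) + 3).
No directed path runs from Installs to Signups, so Signups keeps its natural value.
Signups = Budget - 1  [with Budget=-1]  = -2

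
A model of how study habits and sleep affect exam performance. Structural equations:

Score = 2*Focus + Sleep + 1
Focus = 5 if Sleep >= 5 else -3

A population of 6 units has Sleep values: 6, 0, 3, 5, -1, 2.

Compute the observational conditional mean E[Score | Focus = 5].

16.5

E[Score|Focus=5] averages over only the 2 units with Focus=5 (Sleep = 6, 5): Score = 17, 16, mean 16.5.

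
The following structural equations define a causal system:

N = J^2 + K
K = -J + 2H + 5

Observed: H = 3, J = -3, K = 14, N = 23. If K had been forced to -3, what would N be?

The intervention breaks the incoming arrows to K: K = -J + 2H + 5 no longer applies, and K = -3.
N = J^2 + K  [with J=-3, K=-3]  = 6

6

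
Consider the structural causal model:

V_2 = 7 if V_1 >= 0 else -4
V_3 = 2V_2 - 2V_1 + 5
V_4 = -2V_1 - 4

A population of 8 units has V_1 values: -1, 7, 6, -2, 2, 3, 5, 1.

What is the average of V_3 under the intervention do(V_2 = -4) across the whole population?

-8.25

Under do(V_2=-4), V_2's equation is replaced by V_2=-4 for every unit. Per-unit V_3: -1, -17, -15, 1, -7, -9, -13, -5. Mean = -8.25.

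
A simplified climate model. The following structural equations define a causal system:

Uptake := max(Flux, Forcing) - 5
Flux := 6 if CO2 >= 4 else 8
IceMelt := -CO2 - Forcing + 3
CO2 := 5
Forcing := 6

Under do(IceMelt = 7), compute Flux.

6

The intervention breaks the incoming arrows to IceMelt: IceMelt := -CO2 - Forcing + 3 no longer applies, and IceMelt = 7.
Flux is not downstream of the intervention, so its value is determined by the original equations.
Flux = 6 if CO2 >= 4 else 8  [with CO2=5]  = 6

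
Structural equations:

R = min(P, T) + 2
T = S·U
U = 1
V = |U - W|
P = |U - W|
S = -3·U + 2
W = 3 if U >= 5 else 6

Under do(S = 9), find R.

Under do(S=9), the mechanism S = -3·U + 2 is discarded; S is fixed at 9.
W = 3 if U >= 5 else 6  [with U=1]  = 6
P = |U - W|  [with U=1, W=6]  = 5
T = S·U  [with S=9, U=1]  = 9
R = min(P, T) + 2  [with P=5, T=9]  = 7

7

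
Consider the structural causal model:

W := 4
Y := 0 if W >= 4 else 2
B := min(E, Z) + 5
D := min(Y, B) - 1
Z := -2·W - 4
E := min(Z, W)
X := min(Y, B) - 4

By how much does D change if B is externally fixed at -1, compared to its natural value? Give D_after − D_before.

The intervention breaks the incoming arrows to B: B := min(E, Z) + 5 no longer applies, and B = -1.
Y = 0 if W >= 4 else 2  [with W=4]  = 0
D = min(Y, B) - 1  [with Y=0, B=-1]  = -2
Without intervention: Z = -2·W - 4  [with W=4]  = -12; E = min(Z, W)  [with Z=-12, W=4]  = -12; B = min(E, Z) + 5  [with E=-12, Z=-12]  = -7; Y = 0 if W >= 4 else 2  [with W=4]  = 0; D = min(Y, B) - 1  [with Y=0, B=-7]  = -8.
Change = -2 − (-8) = 6.

6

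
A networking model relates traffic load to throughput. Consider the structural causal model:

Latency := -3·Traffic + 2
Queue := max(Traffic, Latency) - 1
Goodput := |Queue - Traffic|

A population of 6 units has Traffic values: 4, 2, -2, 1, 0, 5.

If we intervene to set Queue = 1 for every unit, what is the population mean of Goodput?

Every unit gets Queue=1 under the intervention. Goodput values become 3, 1, 3, 0, 1, 4; E[Goodput|do(Queue=1)] = 2.

2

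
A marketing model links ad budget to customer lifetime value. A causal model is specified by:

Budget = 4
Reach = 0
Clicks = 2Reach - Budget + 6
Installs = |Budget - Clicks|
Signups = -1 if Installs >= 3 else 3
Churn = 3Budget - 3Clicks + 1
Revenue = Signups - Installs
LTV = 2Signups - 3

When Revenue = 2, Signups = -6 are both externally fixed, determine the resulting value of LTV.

-15

Under do(Revenue = 2, Signups = -6), each intervened variable's structural equation is replaced by its fixed value.
LTV = 2Signups - 3  [with Signups=-6]  = -15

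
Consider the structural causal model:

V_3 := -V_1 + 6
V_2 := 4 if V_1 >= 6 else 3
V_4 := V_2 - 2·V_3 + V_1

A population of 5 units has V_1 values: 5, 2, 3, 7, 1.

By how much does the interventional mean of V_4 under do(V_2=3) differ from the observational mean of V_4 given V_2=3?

2.55

Under do(V_2=3), V_2's equation is replaced by V_2=3 for every unit. Per-unit V_4: 6, -3, 0, 12, -6. Mean = 1.8.
Conditioning on V_2=3 selects the 4 unit(s) with V_1 ∈ {5, 2, 3, 1}. Their V_4 values: 6, -3, 0, -6. Mean = -0.75.
Difference = 1.8 − (-0.75) = 2.55.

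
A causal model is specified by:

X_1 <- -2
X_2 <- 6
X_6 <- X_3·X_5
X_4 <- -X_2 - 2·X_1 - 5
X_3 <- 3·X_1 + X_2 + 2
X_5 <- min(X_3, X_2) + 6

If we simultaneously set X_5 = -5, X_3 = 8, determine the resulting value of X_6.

The joint intervention fixes X_5 = -5, X_3 = 8, removing each variable's own equation.
X_6 = X_3·X_5  [with X_3=8, X_5=-5]  = -40

-40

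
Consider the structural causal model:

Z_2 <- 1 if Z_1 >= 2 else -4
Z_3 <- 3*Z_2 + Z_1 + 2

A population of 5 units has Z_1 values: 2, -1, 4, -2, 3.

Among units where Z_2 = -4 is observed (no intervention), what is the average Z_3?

-11.5

Conditioning on Z_2=-4 selects the 2 unit(s) with Z_1 ∈ {-1, -2}. Their Z_3 values: -11, -12. Mean = -11.5.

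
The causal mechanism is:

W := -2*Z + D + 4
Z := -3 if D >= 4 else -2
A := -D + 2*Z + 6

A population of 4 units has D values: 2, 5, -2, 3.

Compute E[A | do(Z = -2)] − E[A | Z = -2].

do(Z=-2) breaks Z's dependence on D. With Z=-2 fixed, A across the units is 0, -3, 4, -1, mean 0.
Conditioning on Z=-2 selects the 3 unit(s) with D ∈ {2, -2, 3}. Their A values: 0, 4, -1. Mean = 1.
Difference = 0 − 1 = -1.

-1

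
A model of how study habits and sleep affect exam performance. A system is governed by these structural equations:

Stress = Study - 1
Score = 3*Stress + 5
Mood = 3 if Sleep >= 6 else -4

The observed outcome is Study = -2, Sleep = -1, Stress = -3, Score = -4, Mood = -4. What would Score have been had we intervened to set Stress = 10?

The intervention breaks the incoming arrows to Stress: Stress = Study - 1 no longer applies, and Stress = 10.
Score = 3*Stress + 5  [with Stress=10]  = 35

35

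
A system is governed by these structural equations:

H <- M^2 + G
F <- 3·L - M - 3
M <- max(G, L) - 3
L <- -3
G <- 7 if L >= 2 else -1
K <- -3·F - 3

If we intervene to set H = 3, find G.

-1

The intervention breaks the incoming arrows to H: H <- M^2 + G no longer applies, and H = 3.
Since G is not a descendant of the intervened variable, it is unaffected.
G = 7 if L >= 2 else -1  [with L=-3]  = -1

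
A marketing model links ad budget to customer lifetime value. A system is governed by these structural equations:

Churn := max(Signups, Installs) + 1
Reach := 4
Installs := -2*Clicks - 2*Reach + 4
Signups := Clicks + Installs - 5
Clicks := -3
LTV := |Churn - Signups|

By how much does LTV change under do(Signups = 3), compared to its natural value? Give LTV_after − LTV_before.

-8

Under do(Signups=3), the mechanism Signups := Clicks + Installs - 5 is discarded; Signups is fixed at 3.
Installs = -2*Clicks - 2*Reach + 4  [with Clicks=-3, Reach=4]  = 2
Churn = max(Signups, Installs) + 1  [with Signups=3, Installs=2]  = 4
LTV = |Churn - Signups|  [with Churn=4, Signups=3]  = 1
Without intervention: Installs = -2*Clicks - 2*Reach + 4  [with Clicks=-3, Reach=4]  = 2; Signups = Clicks + Installs - 5  [with Clicks=-3, Installs=2]  = -6; Churn = max(Signups, Installs) + 1  [with Signups=-6, Installs=2]  = 3; LTV = |Churn - Signups|  [with Churn=3, Signups=-6]  = 9.
Change = 1 − 9 = -8.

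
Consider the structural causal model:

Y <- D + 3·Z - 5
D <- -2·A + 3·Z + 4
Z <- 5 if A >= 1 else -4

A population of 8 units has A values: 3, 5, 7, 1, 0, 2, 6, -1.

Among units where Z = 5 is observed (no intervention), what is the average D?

E[D|Z=5] averages over only the 6 units with Z=5 (A = 3, 5, 7, 1, 2, 6): D = 13, 9, 5, 17, 15, 7, mean 11.

11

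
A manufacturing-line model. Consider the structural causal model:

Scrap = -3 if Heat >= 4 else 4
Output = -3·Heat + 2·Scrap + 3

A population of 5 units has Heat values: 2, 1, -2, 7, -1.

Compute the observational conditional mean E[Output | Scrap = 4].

11

E[Output|Scrap=4] averages over only the 4 units with Scrap=4 (Heat = 2, 1, -2, -1): Output = 5, 8, 17, 14, mean 11.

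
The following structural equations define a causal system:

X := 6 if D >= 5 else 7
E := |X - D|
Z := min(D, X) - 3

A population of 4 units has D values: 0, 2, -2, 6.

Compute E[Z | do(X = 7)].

Every unit gets X=7 under the intervention. Z values become -3, -1, -5, 3; E[Z|do(X=7)] = -1.5.

-1.5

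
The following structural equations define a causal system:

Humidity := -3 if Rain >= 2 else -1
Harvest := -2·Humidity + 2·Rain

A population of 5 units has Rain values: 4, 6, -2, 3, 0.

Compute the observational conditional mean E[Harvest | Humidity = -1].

E[Harvest|Humidity=-1] averages over only the 2 units with Humidity=-1 (Rain = -2, 0): Harvest = -2, 2, mean 0.

0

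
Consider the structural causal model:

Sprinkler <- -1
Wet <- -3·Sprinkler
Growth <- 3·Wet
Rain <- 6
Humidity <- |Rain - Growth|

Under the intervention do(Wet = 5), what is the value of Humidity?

do(Wet=5) replaces the equation Wet <- -3·Sprinkler with the constant Wet = 5.
Growth = 3·Wet  [with Wet=5]  = 15
Humidity = |Rain - Growth|  [with Rain=6, Growth=15]  = 9

9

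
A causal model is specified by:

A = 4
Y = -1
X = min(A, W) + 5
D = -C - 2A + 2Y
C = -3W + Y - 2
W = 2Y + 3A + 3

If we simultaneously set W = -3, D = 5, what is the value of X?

2

Setting W = -3, D = 5 by intervention discards those variables' equations.
X = min(A, W) + 5  [with A=4, W=-3]  = 2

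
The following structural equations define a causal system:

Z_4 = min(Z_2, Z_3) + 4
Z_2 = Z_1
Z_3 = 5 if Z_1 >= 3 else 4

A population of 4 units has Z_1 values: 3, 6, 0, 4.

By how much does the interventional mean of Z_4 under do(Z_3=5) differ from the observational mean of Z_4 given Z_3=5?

Every unit gets Z_3=5 under the intervention. Z_4 values become 7, 9, 4, 8; E[Z_4|do(Z_3=5)] = 7.
Observing Z_3=5 restricts to units where Z_3's equation naturally yields 5: Z_1 ∈ {3, 6, 4}. In that subpopulation Z_4 = 7, 9, 8, mean 8.
Difference = 7 − 8 = -1.

-1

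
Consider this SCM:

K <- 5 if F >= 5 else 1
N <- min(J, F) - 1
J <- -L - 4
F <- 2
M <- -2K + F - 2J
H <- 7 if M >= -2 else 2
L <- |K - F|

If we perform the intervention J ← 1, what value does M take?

Intervening sets J = 1 and removes its equation (J <- -L - 4).
K = 5 if F >= 5 else 1  [with F=2]  = 1
M = -2K + F - 2J  [with K=1, F=2, J=1]  = -2

-2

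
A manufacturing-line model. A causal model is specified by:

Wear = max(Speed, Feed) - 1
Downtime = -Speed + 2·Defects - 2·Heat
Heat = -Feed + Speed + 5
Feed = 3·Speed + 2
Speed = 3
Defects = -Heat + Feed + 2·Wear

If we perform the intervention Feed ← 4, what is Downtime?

Under do(Feed=4), the mechanism Feed = 3·Speed + 2 is discarded; Feed is fixed at 4.
Heat = -Feed + Speed + 5  [with Feed=4, Speed=3]  = 4
Wear = max(Speed, Feed) - 1  [with Speed=3, Feed=4]  = 3
Defects = -Heat + Feed + 2·Wear  [with Heat=4, Feed=4, Wear=3]  = 6
Downtime = -Speed + 2·Defects - 2·Heat  [with Speed=3, Defects=6, Heat=4]  = 1

1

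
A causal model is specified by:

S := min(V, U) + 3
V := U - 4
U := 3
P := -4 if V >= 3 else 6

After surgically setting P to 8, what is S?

2

The intervention breaks the incoming arrows to P: P := -4 if V >= 3 else 6 no longer applies, and P = 8.
S is not downstream of the intervention, so its value is determined by the original equations.
V = U - 4  [with U=3]  = -1
S = min(V, U) + 3  [with V=-1, U=3]  = 2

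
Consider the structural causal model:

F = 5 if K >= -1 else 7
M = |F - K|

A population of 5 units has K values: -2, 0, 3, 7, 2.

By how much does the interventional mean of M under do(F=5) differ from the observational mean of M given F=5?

0.8

do(F=5) breaks F's dependence on K. With F=5 fixed, M across the units is 7, 5, 2, 2, 3, mean 3.8.
E[M|F=5] averages over only the 4 units with F=5 (K = 0, 3, 7, 2): M = 5, 2, 2, 3, mean 3.
Difference = 3.8 − 3 = 0.8.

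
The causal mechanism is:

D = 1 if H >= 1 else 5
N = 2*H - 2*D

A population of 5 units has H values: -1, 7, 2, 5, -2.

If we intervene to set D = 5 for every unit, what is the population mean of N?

-5.6

Under do(D=5), D's equation is replaced by D=5 for every unit. Per-unit N: -12, 4, -6, 0, -14. Mean = -5.6.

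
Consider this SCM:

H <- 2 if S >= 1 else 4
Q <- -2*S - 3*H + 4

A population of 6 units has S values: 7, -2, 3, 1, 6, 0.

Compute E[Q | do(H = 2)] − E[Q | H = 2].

3.5

The intervention sets H=2 in all 6 units regardless of S. Recomputing Q per unit gives -16, 2, -8, -4, -14, -2; average -7.
Observing H=2 restricts to units where H's equation naturally yields 2: S ∈ {7, 3, 1, 6}. In that subpopulation Q = -16, -8, -4, -14, mean -10.5.
Difference = -7 − (-10.5) = 3.5.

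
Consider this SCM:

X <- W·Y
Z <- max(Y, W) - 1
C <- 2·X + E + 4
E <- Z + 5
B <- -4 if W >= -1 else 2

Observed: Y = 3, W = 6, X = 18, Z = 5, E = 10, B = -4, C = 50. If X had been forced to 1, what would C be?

16

The intervention breaks the incoming arrows to X: X <- W·Y no longer applies, and X = 1.
Z = max(Y, W) - 1  [with Y=3, W=6]  = 5
E = Z + 5  [with Z=5]  = 10
C = 2·X + E + 4  [with X=1, E=10]  = 16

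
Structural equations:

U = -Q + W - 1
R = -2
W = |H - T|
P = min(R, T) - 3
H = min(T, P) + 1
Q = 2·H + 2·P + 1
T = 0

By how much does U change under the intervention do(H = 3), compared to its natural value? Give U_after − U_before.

The intervention breaks the incoming arrows to H: H = min(T, P) + 1 no longer applies, and H = 3.
P = min(R, T) - 3  [with R=-2, T=0]  = -5
W = |H - T|  [with H=3, T=0]  = 3
Q = 2·H + 2·P + 1  [with H=3, P=-5]  = -3
U = -Q + W - 1  [with Q=-3, W=3]  = 5
Without intervention: P = min(R, T) - 3  [with R=-2, T=0]  = -5; H = min(T, P) + 1  [with T=0, P=-5]  = -4; W = |H - T|  [with H=-4, T=0]  = 4; Q = 2·H + 2·P + 1  [with H=-4, P=-5]  = -17; U = -Q + W - 1  [with Q=-17, W=4]  = 20.
Change = 5 − 20 = -15.

-15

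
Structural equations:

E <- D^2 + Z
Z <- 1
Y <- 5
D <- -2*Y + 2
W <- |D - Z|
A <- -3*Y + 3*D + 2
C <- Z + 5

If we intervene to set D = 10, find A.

17

The intervention breaks the incoming arrows to D: D <- -2*Y + 2 no longer applies, and D = 10.
A = -3*Y + 3*D + 2  [with Y=5, D=10]  = 17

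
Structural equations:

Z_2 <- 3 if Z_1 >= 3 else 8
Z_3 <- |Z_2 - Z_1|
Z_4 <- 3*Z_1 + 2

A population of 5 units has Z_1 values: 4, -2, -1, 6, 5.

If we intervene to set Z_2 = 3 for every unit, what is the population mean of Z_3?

Under do(Z_2=3), Z_2's equation is replaced by Z_2=3 for every unit. Per-unit Z_3: 1, 5, 4, 3, 2. Mean = 3.

3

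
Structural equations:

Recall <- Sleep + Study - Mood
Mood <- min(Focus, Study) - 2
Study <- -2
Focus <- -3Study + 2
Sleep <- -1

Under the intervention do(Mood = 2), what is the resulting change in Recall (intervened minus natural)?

Intervening sets Mood = 2 and removes its equation (Mood <- min(Focus, Study) - 2).
Recall = Sleep + Study - Mood  [with Sleep=-1, Study=-2, Mood=2]  = -5
Without intervention: Focus = -3Study + 2  [with Study=-2]  = 8; Mood = min(Focus, Study) - 2  [with Focus=8, Study=-2]  = -4; Recall = Sleep + Study - Mood  [with Sleep=-1, Study=-2, Mood=-4]  = 1.
Change = -5 − 1 = -6.

-6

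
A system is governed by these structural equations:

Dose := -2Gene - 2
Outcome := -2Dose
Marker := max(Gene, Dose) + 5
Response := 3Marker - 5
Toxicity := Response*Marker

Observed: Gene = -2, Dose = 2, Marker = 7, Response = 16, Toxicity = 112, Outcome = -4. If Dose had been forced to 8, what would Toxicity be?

do(Dose=8) replaces the equation Dose := -2Gene - 2 with the constant Dose = 8.
Marker = max(Gene, Dose) + 5  [with Gene=-2, Dose=8]  = 13
Response = 3Marker - 5  [with Marker=13]  = 34
Toxicity = Response*Marker  [with Response=34, Marker=13]  = 442

442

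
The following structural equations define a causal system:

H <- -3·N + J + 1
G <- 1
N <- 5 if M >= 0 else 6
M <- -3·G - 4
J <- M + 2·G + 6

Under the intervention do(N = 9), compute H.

-25

do(N=9) replaces the equation N <- 5 if M >= 0 else 6 with the constant N = 9.
M = -3·G - 4  [with G=1]  = -7
J = M + 2·G + 6  [with M=-7, G=1]  = 1
H = -3·N + J + 1  [with N=9, J=1]  = -25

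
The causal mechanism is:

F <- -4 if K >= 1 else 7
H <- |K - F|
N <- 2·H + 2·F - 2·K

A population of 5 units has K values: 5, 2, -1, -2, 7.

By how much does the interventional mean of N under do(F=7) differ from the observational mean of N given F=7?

-14.8

do(F=7) breaks F's dependence on K. With F=7 fixed, N across the units is 8, 20, 32, 36, 0, mean 19.2.
E[N|F=7] averages over only the 2 units with F=7 (K = -1, -2): N = 32, 36, mean 34.
Difference = 19.2 − 34 = -14.8.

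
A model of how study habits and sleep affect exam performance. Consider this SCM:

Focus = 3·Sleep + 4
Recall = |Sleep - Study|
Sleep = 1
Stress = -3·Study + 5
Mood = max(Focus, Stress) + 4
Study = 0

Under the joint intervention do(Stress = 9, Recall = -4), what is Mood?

The joint intervention fixes Stress = 9, Recall = -4, removing each variable's own equation.
Focus = 3·Sleep + 4  [with Sleep=1]  = 7
Mood = max(Focus, Stress) + 4  [with Focus=7, Stress=9]  = 13

13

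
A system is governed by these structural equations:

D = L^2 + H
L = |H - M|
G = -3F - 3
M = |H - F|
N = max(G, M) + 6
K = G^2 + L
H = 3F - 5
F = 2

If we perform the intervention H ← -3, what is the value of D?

61

Under do(H=-3), the mechanism H = 3F - 5 is discarded; H is fixed at -3.
M = |H - F|  [with H=-3, F=2]  = 5
L = |H - M|  [with H=-3, M=5]  = 8
D = L^2 + H  [with L=8, H=-3]  = 61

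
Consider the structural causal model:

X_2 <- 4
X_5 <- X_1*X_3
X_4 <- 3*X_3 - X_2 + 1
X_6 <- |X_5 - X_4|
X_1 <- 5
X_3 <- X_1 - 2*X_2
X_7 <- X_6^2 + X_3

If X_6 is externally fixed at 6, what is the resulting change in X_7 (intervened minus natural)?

Intervening sets X_6 = 6 and removes its equation (X_6 <- |X_5 - X_4|).
X_3 = X_1 - 2*X_2  [with X_1=5, X_2=4]  = -3
X_7 = X_6^2 + X_3  [with X_6=6, X_3=-3]  = 33
Without intervention: X_3 = X_1 - 2*X_2  [with X_1=5, X_2=4]  = -3; X_4 = 3*X_3 - X_2 + 1  [with X_3=-3, X_2=4]  = -12; X_5 = X_1*X_3  [with X_1=5, X_3=-3]  = -15; X_6 = |X_5 - X_4|  [with X_5=-15, X_4=-12]  = 3; X_7 = X_6^2 + X_3  [with X_6=3, X_3=-3]  = 6.
Change = 33 − 6 = 27.

27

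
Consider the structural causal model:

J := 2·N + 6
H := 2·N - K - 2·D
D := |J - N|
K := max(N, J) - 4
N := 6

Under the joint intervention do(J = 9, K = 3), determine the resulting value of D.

Setting J = 9, K = 3 by intervention discards those variables' equations.
D = |J - N|  [with J=9, N=6]  = 3

3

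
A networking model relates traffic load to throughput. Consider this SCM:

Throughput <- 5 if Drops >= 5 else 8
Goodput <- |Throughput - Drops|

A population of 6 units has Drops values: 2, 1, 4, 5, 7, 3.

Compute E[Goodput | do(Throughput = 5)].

2

The intervention sets Throughput=5 in all 6 units regardless of Drops. Recomputing Goodput per unit gives 3, 4, 1, 0, 2, 2; average 2.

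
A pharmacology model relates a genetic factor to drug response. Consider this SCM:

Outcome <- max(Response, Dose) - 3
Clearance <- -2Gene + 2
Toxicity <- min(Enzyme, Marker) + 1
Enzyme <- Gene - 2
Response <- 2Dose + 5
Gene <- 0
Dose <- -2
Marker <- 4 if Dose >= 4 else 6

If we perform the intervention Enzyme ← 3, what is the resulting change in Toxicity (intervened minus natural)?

The intervention breaks the incoming arrows to Enzyme: Enzyme <- Gene - 2 no longer applies, and Enzyme = 3.
Marker = 4 if Dose >= 4 else 6  [with Dose=-2]  = 6
Toxicity = min(Enzyme, Marker) + 1  [with Enzyme=3, Marker=6]  = 4
Without intervention: Enzyme = Gene - 2  [with Gene=0]  = -2; Marker = 4 if Dose >= 4 else 6  [with Dose=-2]  = 6; Toxicity = min(Enzyme, Marker) + 1  [with Enzyme=-2, Marker=6]  = -1.
Change = 4 − (-1) = 5.

5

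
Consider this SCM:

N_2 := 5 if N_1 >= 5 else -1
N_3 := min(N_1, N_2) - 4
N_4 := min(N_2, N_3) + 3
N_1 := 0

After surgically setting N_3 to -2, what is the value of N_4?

1

The intervention breaks the incoming arrows to N_3: N_3 := min(N_1, N_2) - 4 no longer applies, and N_3 = -2.
N_2 = 5 if N_1 >= 5 else -1  [with N_1=0]  = -1
N_4 = min(N_2, N_3) + 3  [with N_2=-1, N_3=-2]  = 1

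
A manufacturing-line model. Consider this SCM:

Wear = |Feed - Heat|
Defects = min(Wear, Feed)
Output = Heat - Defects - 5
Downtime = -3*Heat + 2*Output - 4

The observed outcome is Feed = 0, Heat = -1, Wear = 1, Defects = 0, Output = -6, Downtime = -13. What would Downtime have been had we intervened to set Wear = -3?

The intervention breaks the incoming arrows to Wear: Wear = |Feed - Heat| no longer applies, and Wear = -3.
Defects = min(Wear, Feed)  [with Wear=-3, Feed=0]  = -3
Output = Heat - Defects - 5  [with Heat=-1, Defects=-3]  = -3
Downtime = -3*Heat + 2*Output - 4  [with Heat=-1, Output=-3]  = -7

-7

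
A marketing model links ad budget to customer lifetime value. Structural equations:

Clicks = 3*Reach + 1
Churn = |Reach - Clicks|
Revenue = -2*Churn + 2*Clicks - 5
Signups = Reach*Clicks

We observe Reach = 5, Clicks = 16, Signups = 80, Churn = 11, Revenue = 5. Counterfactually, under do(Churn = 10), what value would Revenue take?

7

Intervening sets Churn = 10 and removes its equation (Churn = |Reach - Clicks|).
Clicks = 3*Reach + 1  [with Reach=5]  = 16
Revenue = -2*Churn + 2*Clicks - 5  [with Churn=10, Clicks=16]  = 7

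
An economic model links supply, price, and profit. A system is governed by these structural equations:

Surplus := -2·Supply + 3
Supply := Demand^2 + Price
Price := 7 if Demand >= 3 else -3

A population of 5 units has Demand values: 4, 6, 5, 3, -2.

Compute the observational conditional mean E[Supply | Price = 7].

28.5

Conditioning on Price=7 selects the 4 unit(s) with Demand ∈ {4, 6, 5, 3}. Their Supply values: 23, 43, 32, 16. Mean = 28.5.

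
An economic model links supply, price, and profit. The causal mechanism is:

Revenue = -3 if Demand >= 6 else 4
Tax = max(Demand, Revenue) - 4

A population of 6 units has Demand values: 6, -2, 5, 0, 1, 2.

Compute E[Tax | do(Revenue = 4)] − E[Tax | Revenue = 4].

0.3

Under do(Revenue=4), Revenue's equation is replaced by Revenue=4 for every unit. Per-unit Tax: 2, 0, 1, 0, 0, 0. Mean = 0.5.
Conditioning on Revenue=4 selects the 5 unit(s) with Demand ∈ {-2, 5, 0, 1, 2}. Their Tax values: 0, 1, 0, 0, 0. Mean = 0.2.
Difference = 0.5 − 0.2 = 0.3.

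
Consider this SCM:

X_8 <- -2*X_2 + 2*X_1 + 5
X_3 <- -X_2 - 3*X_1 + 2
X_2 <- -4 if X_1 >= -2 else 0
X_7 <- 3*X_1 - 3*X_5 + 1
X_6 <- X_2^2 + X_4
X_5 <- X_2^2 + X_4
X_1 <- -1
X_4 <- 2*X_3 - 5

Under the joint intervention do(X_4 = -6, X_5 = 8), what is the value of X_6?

The joint intervention fixes X_4 = -6, X_5 = 8, removing each variable's own equation.
X_2 = -4 if X_1 >= -2 else 0  [with X_1=-1]  = -4
X_6 = X_2^2 + X_4  [with X_2=-4, X_4=-6]  = 10

10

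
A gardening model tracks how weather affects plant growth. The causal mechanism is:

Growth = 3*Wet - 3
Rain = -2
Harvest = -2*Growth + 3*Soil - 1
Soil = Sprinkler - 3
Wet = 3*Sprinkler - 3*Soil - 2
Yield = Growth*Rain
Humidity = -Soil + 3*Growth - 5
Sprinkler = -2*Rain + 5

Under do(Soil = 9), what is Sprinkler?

Under do(Soil=9), the mechanism Soil = Sprinkler - 3 is discarded; Soil is fixed at 9.
Since Sprinkler is not a descendant of the intervened variable, it is unaffected.
Sprinkler = -2*Rain + 5  [with Rain=-2]  = 9

9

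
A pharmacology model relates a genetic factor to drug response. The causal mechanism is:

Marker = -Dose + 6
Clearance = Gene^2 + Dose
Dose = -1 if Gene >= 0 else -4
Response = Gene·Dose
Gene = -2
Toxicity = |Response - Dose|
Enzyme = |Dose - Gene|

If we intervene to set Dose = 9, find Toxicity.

Under do(Dose=9), the mechanism Dose = -1 if Gene >= 0 else -4 is discarded; Dose is fixed at 9.
Response = Gene·Dose  [with Gene=-2, Dose=9]  = -18
Toxicity = |Response - Dose|  [with Response=-18, Dose=9]  = 27

27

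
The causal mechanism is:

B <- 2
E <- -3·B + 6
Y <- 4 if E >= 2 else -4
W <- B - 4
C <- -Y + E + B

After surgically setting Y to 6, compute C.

do(Y=6) replaces the equation Y <- 4 if E >= 2 else -4 with the constant Y = 6.
E = -3·B + 6  [with B=2]  = 0
C = -Y + E + B  [with Y=6, E=0, B=2]  = -4

-4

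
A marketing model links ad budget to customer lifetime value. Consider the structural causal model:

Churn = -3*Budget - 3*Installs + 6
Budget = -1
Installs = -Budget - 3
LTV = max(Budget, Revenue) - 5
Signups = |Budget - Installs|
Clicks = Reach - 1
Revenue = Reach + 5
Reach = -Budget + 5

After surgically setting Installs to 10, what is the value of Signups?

11

Intervening sets Installs = 10 and removes its equation (Installs = -Budget - 3).
Signups = |Budget - Installs|  [with Budget=-1, Installs=10]  = 11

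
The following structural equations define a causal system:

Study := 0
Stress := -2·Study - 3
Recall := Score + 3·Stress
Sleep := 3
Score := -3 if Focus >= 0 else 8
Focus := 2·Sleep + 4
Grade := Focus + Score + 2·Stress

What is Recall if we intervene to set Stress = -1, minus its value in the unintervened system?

6

The intervention breaks the incoming arrows to Stress: Stress := -2·Study - 3 no longer applies, and Stress = -1.
Focus = 2·Sleep + 4  [with Sleep=3]  = 10
Score = -3 if Focus >= 0 else 8  [with Focus=10]  = -3
Recall = Score + 3·Stress  [with Score=-3, Stress=-1]  = -6
Without intervention: Stress = -2·Study - 3  [with Study=0]  = -3; Focus = 2·Sleep + 4  [with Sleep=3]  = 10; Score = -3 if Focus >= 0 else 8  [with Focus=10]  = -3; Recall = Score + 3·Stress  [with Score=-3, Stress=-3]  = -12.
Change = -6 − (-12) = 6.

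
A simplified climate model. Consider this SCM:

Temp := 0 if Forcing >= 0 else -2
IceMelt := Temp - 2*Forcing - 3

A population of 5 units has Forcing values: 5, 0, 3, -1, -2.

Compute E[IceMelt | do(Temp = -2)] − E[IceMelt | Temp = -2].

Every unit gets Temp=-2 under the intervention. IceMelt values become -15, -5, -11, -3, -1; E[IceMelt|do(Temp=-2)] = -7.
E[IceMelt|Temp=-2] averages over only the 2 units with Temp=-2 (Forcing = -1, -2): IceMelt = -3, -1, mean -2.
Difference = -7 − (-2) = -5.

-5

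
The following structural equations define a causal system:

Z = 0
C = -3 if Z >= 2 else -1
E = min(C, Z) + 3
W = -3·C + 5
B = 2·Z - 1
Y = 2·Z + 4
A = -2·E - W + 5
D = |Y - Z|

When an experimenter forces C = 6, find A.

Under do(C=6), the mechanism C = -3 if Z >= 2 else -1 is discarded; C is fixed at 6.
E = min(C, Z) + 3  [with C=6, Z=0]  = 3
W = -3·C + 5  [with C=6]  = -13
A = -2·E - W + 5  [with E=3, W=-13]  = 12

12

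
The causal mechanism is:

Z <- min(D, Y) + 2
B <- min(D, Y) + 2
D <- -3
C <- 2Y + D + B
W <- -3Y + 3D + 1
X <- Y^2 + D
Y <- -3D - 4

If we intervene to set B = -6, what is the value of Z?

Under do(B=-6), the mechanism B <- min(D, Y) + 2 is discarded; B is fixed at -6.
Since Z is not a descendant of the intervened variable, it is unaffected.
Y = -3D - 4  [with D=-3]  = 5
Z = min(D, Y) + 2  [with D=-3, Y=5]  = -1

-1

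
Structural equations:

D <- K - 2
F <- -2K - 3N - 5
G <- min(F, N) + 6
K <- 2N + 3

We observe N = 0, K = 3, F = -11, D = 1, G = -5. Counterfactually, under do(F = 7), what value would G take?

6

do(F=7) replaces the equation F <- -2K - 3N - 5 with the constant F = 7.
G = min(F, N) + 6  [with F=7, N=0]  = 6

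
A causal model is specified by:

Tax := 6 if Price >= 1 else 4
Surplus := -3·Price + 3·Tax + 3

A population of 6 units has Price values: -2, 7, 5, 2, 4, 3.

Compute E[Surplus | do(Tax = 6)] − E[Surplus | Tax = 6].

3.1

Every unit gets Tax=6 under the intervention. Surplus values become 27, 0, 6, 15, 9, 12; E[Surplus|do(Tax=6)] = 11.5.
Observing Tax=6 restricts to units where Tax's equation naturally yields 6: Price ∈ {7, 5, 2, 4, 3}. In that subpopulation Surplus = 0, 6, 15, 9, 12, mean 8.4.
Difference = 11.5 − 8.4 = 3.1.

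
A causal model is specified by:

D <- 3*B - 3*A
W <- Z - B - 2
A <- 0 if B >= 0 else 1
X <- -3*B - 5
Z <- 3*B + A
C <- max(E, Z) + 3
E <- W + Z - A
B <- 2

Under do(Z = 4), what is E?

The intervention breaks the incoming arrows to Z: Z <- 3*B + A no longer applies, and Z = 4.
A = 0 if B >= 0 else 1  [with B=2]  = 0
W = Z - B - 2  [with Z=4, B=2]  = 0
E = W + Z - A  [with W=0, Z=4, A=0]  = 4

4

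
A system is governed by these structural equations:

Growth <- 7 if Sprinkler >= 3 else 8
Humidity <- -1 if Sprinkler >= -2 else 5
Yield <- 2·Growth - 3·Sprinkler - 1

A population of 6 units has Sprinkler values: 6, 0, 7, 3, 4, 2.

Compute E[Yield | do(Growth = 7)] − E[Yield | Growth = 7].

4

Under do(Growth=7), Growth's equation is replaced by Growth=7 for every unit. Per-unit Yield: -5, 13, -8, 4, 1, 7. Mean = 2.
E[Yield|Growth=7] averages over only the 4 units with Growth=7 (Sprinkler = 6, 7, 3, 4): Yield = -5, -8, 4, 1, mean -2.
Difference = 2 − (-2) = 4.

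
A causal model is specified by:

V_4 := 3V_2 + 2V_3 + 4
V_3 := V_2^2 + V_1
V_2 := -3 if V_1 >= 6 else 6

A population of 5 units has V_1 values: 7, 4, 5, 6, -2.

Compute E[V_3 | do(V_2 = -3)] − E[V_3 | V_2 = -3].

-2.5

The intervention sets V_2=-3 in all 5 units regardless of V_1. Recomputing V_3 per unit gives 16, 13, 14, 15, 7; average 13.
Observing V_2=-3 restricts to units where V_2's equation naturally yields -3: V_1 ∈ {7, 6}. In that subpopulation V_3 = 16, 15, mean 15.5.
Difference = 13 − 15.5 = -2.5.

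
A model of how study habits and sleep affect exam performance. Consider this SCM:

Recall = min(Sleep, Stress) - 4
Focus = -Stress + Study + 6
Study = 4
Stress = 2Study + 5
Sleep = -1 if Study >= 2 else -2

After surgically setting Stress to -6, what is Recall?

-10

do(Stress=-6) replaces the equation Stress = 2Study + 5 with the constant Stress = -6.
Sleep = -1 if Study >= 2 else -2  [with Study=4]  = -1
Recall = min(Sleep, Stress) - 4  [with Sleep=-1, Stress=-6]  = -10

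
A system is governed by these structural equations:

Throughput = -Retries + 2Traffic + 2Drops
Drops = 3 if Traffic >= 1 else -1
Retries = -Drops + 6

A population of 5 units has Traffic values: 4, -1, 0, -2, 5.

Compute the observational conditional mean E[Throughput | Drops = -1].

-11

Conditioning on Drops=-1 selects the 3 unit(s) with Traffic ∈ {-1, 0, -2}. Their Throughput values: -11, -9, -13. Mean = -11.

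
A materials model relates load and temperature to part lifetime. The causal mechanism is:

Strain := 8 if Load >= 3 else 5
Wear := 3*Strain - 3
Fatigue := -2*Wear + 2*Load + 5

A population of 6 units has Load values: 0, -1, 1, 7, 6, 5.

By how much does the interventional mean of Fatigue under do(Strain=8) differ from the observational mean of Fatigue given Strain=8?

-6

The intervention sets Strain=8 in all 6 units regardless of Load. Recomputing Fatigue per unit gives -37, -39, -35, -23, -25, -27; average -31.
Observing Strain=8 restricts to units where Strain's equation naturally yields 8: Load ∈ {7, 6, 5}. In that subpopulation Fatigue = -23, -25, -27, mean -25.
Difference = -31 − (-25) = -6.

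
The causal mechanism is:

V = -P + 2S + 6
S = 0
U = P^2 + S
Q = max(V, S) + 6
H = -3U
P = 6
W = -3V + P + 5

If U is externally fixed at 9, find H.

The intervention breaks the incoming arrows to U: U = P^2 + S no longer applies, and U = 9.
H = -3U  [with U=9]  = -27

-27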